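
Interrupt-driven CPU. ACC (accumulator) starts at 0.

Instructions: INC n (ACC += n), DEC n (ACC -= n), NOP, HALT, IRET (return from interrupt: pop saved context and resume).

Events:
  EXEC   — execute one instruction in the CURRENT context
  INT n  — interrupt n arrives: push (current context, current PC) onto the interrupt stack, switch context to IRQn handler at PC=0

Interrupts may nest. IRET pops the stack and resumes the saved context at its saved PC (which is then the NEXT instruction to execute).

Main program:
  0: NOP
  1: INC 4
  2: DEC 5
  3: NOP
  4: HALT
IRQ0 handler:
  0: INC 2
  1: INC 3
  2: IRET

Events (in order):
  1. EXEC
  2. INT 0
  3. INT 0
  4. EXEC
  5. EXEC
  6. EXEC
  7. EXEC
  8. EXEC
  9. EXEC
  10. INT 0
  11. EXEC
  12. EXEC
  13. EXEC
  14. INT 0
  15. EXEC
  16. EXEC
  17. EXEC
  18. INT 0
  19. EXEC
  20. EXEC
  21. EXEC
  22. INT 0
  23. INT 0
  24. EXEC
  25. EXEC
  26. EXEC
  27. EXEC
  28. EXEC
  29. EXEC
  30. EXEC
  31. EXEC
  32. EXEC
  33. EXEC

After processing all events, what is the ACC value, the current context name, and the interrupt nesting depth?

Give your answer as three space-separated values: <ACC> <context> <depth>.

Event 1 (EXEC): [MAIN] PC=0: NOP
Event 2 (INT 0): INT 0 arrives: push (MAIN, PC=1), enter IRQ0 at PC=0 (depth now 1)
Event 3 (INT 0): INT 0 arrives: push (IRQ0, PC=0), enter IRQ0 at PC=0 (depth now 2)
Event 4 (EXEC): [IRQ0] PC=0: INC 2 -> ACC=2
Event 5 (EXEC): [IRQ0] PC=1: INC 3 -> ACC=5
Event 6 (EXEC): [IRQ0] PC=2: IRET -> resume IRQ0 at PC=0 (depth now 1)
Event 7 (EXEC): [IRQ0] PC=0: INC 2 -> ACC=7
Event 8 (EXEC): [IRQ0] PC=1: INC 3 -> ACC=10
Event 9 (EXEC): [IRQ0] PC=2: IRET -> resume MAIN at PC=1 (depth now 0)
Event 10 (INT 0): INT 0 arrives: push (MAIN, PC=1), enter IRQ0 at PC=0 (depth now 1)
Event 11 (EXEC): [IRQ0] PC=0: INC 2 -> ACC=12
Event 12 (EXEC): [IRQ0] PC=1: INC 3 -> ACC=15
Event 13 (EXEC): [IRQ0] PC=2: IRET -> resume MAIN at PC=1 (depth now 0)
Event 14 (INT 0): INT 0 arrives: push (MAIN, PC=1), enter IRQ0 at PC=0 (depth now 1)
Event 15 (EXEC): [IRQ0] PC=0: INC 2 -> ACC=17
Event 16 (EXEC): [IRQ0] PC=1: INC 3 -> ACC=20
Event 17 (EXEC): [IRQ0] PC=2: IRET -> resume MAIN at PC=1 (depth now 0)
Event 18 (INT 0): INT 0 arrives: push (MAIN, PC=1), enter IRQ0 at PC=0 (depth now 1)
Event 19 (EXEC): [IRQ0] PC=0: INC 2 -> ACC=22
Event 20 (EXEC): [IRQ0] PC=1: INC 3 -> ACC=25
Event 21 (EXEC): [IRQ0] PC=2: IRET -> resume MAIN at PC=1 (depth now 0)
Event 22 (INT 0): INT 0 arrives: push (MAIN, PC=1), enter IRQ0 at PC=0 (depth now 1)
Event 23 (INT 0): INT 0 arrives: push (IRQ0, PC=0), enter IRQ0 at PC=0 (depth now 2)
Event 24 (EXEC): [IRQ0] PC=0: INC 2 -> ACC=27
Event 25 (EXEC): [IRQ0] PC=1: INC 3 -> ACC=30
Event 26 (EXEC): [IRQ0] PC=2: IRET -> resume IRQ0 at PC=0 (depth now 1)
Event 27 (EXEC): [IRQ0] PC=0: INC 2 -> ACC=32
Event 28 (EXEC): [IRQ0] PC=1: INC 3 -> ACC=35
Event 29 (EXEC): [IRQ0] PC=2: IRET -> resume MAIN at PC=1 (depth now 0)
Event 30 (EXEC): [MAIN] PC=1: INC 4 -> ACC=39
Event 31 (EXEC): [MAIN] PC=2: DEC 5 -> ACC=34
Event 32 (EXEC): [MAIN] PC=3: NOP
Event 33 (EXEC): [MAIN] PC=4: HALT

Answer: 34 MAIN 0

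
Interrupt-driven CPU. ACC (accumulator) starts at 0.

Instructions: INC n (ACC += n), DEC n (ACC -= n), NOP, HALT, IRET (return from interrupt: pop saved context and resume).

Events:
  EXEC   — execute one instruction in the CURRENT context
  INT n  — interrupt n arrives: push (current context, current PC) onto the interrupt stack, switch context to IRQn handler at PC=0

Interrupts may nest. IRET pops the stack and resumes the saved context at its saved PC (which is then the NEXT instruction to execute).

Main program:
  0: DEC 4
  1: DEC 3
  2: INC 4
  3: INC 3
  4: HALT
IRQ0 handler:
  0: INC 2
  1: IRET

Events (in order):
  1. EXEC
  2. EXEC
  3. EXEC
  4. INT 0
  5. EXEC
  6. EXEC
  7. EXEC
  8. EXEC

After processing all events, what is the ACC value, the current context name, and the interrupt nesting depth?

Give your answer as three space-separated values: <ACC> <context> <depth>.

Event 1 (EXEC): [MAIN] PC=0: DEC 4 -> ACC=-4
Event 2 (EXEC): [MAIN] PC=1: DEC 3 -> ACC=-7
Event 3 (EXEC): [MAIN] PC=2: INC 4 -> ACC=-3
Event 4 (INT 0): INT 0 arrives: push (MAIN, PC=3), enter IRQ0 at PC=0 (depth now 1)
Event 5 (EXEC): [IRQ0] PC=0: INC 2 -> ACC=-1
Event 6 (EXEC): [IRQ0] PC=1: IRET -> resume MAIN at PC=3 (depth now 0)
Event 7 (EXEC): [MAIN] PC=3: INC 3 -> ACC=2
Event 8 (EXEC): [MAIN] PC=4: HALT

Answer: 2 MAIN 0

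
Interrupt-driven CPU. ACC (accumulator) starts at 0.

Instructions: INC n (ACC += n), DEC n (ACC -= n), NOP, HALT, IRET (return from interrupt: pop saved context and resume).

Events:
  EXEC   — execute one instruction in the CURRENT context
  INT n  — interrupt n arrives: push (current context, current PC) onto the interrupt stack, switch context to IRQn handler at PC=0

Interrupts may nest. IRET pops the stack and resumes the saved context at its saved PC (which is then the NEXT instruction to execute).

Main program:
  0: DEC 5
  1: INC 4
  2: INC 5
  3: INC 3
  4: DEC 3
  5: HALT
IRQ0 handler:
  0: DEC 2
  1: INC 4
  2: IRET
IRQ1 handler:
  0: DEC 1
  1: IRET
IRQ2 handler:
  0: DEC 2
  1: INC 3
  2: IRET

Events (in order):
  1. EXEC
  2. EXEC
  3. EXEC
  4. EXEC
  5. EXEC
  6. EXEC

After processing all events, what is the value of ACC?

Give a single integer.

Answer: 4

Derivation:
Event 1 (EXEC): [MAIN] PC=0: DEC 5 -> ACC=-5
Event 2 (EXEC): [MAIN] PC=1: INC 4 -> ACC=-1
Event 3 (EXEC): [MAIN] PC=2: INC 5 -> ACC=4
Event 4 (EXEC): [MAIN] PC=3: INC 3 -> ACC=7
Event 5 (EXEC): [MAIN] PC=4: DEC 3 -> ACC=4
Event 6 (EXEC): [MAIN] PC=5: HALT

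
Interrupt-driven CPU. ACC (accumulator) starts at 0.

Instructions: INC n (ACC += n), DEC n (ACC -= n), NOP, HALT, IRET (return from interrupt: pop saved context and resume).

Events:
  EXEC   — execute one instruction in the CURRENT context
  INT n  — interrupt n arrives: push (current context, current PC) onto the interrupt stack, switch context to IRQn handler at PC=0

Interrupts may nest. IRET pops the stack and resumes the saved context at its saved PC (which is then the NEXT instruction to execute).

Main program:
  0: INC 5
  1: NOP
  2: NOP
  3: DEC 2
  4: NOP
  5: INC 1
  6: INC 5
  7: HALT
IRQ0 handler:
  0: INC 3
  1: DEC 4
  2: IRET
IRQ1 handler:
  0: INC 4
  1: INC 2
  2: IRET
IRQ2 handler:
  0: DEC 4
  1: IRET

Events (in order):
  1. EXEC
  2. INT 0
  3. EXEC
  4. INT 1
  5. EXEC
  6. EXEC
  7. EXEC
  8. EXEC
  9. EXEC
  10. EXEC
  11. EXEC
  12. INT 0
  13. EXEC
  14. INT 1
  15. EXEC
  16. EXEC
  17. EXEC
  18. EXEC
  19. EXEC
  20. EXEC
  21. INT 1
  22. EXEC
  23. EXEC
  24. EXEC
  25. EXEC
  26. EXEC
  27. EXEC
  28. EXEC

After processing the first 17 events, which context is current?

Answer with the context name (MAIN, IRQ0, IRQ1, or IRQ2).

Answer: IRQ0

Derivation:
Event 1 (EXEC): [MAIN] PC=0: INC 5 -> ACC=5
Event 2 (INT 0): INT 0 arrives: push (MAIN, PC=1), enter IRQ0 at PC=0 (depth now 1)
Event 3 (EXEC): [IRQ0] PC=0: INC 3 -> ACC=8
Event 4 (INT 1): INT 1 arrives: push (IRQ0, PC=1), enter IRQ1 at PC=0 (depth now 2)
Event 5 (EXEC): [IRQ1] PC=0: INC 4 -> ACC=12
Event 6 (EXEC): [IRQ1] PC=1: INC 2 -> ACC=14
Event 7 (EXEC): [IRQ1] PC=2: IRET -> resume IRQ0 at PC=1 (depth now 1)
Event 8 (EXEC): [IRQ0] PC=1: DEC 4 -> ACC=10
Event 9 (EXEC): [IRQ0] PC=2: IRET -> resume MAIN at PC=1 (depth now 0)
Event 10 (EXEC): [MAIN] PC=1: NOP
Event 11 (EXEC): [MAIN] PC=2: NOP
Event 12 (INT 0): INT 0 arrives: push (MAIN, PC=3), enter IRQ0 at PC=0 (depth now 1)
Event 13 (EXEC): [IRQ0] PC=0: INC 3 -> ACC=13
Event 14 (INT 1): INT 1 arrives: push (IRQ0, PC=1), enter IRQ1 at PC=0 (depth now 2)
Event 15 (EXEC): [IRQ1] PC=0: INC 4 -> ACC=17
Event 16 (EXEC): [IRQ1] PC=1: INC 2 -> ACC=19
Event 17 (EXEC): [IRQ1] PC=2: IRET -> resume IRQ0 at PC=1 (depth now 1)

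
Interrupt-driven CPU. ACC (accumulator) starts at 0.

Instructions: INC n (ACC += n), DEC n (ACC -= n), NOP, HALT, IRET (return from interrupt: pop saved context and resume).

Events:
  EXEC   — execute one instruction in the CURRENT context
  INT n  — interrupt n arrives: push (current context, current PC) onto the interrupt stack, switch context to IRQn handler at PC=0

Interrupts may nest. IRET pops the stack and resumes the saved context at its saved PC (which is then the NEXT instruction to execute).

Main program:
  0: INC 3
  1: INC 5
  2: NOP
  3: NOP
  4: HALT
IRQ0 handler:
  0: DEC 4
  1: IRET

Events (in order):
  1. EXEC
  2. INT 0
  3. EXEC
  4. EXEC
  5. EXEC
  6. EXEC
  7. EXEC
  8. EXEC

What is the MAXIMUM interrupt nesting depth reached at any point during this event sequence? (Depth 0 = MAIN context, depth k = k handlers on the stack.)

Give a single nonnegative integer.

Answer: 1

Derivation:
Event 1 (EXEC): [MAIN] PC=0: INC 3 -> ACC=3 [depth=0]
Event 2 (INT 0): INT 0 arrives: push (MAIN, PC=1), enter IRQ0 at PC=0 (depth now 1) [depth=1]
Event 3 (EXEC): [IRQ0] PC=0: DEC 4 -> ACC=-1 [depth=1]
Event 4 (EXEC): [IRQ0] PC=1: IRET -> resume MAIN at PC=1 (depth now 0) [depth=0]
Event 5 (EXEC): [MAIN] PC=1: INC 5 -> ACC=4 [depth=0]
Event 6 (EXEC): [MAIN] PC=2: NOP [depth=0]
Event 7 (EXEC): [MAIN] PC=3: NOP [depth=0]
Event 8 (EXEC): [MAIN] PC=4: HALT [depth=0]
Max depth observed: 1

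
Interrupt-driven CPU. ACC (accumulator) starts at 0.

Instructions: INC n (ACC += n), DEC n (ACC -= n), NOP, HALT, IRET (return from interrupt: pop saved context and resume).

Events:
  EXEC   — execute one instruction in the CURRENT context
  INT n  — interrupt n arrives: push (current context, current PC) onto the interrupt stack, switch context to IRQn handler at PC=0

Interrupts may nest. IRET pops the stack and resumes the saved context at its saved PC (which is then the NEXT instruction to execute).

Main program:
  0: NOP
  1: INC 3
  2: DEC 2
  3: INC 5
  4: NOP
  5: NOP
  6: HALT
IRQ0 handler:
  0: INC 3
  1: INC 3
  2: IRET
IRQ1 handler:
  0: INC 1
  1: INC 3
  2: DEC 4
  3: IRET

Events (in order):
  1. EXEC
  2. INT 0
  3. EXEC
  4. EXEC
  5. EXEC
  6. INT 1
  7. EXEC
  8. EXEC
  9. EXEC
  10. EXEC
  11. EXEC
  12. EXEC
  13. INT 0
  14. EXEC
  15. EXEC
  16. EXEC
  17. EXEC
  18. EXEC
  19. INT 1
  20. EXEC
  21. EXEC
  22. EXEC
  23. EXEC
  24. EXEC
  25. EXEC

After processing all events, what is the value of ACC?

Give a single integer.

Answer: 18

Derivation:
Event 1 (EXEC): [MAIN] PC=0: NOP
Event 2 (INT 0): INT 0 arrives: push (MAIN, PC=1), enter IRQ0 at PC=0 (depth now 1)
Event 3 (EXEC): [IRQ0] PC=0: INC 3 -> ACC=3
Event 4 (EXEC): [IRQ0] PC=1: INC 3 -> ACC=6
Event 5 (EXEC): [IRQ0] PC=2: IRET -> resume MAIN at PC=1 (depth now 0)
Event 6 (INT 1): INT 1 arrives: push (MAIN, PC=1), enter IRQ1 at PC=0 (depth now 1)
Event 7 (EXEC): [IRQ1] PC=0: INC 1 -> ACC=7
Event 8 (EXEC): [IRQ1] PC=1: INC 3 -> ACC=10
Event 9 (EXEC): [IRQ1] PC=2: DEC 4 -> ACC=6
Event 10 (EXEC): [IRQ1] PC=3: IRET -> resume MAIN at PC=1 (depth now 0)
Event 11 (EXEC): [MAIN] PC=1: INC 3 -> ACC=9
Event 12 (EXEC): [MAIN] PC=2: DEC 2 -> ACC=7
Event 13 (INT 0): INT 0 arrives: push (MAIN, PC=3), enter IRQ0 at PC=0 (depth now 1)
Event 14 (EXEC): [IRQ0] PC=0: INC 3 -> ACC=10
Event 15 (EXEC): [IRQ0] PC=1: INC 3 -> ACC=13
Event 16 (EXEC): [IRQ0] PC=2: IRET -> resume MAIN at PC=3 (depth now 0)
Event 17 (EXEC): [MAIN] PC=3: INC 5 -> ACC=18
Event 18 (EXEC): [MAIN] PC=4: NOP
Event 19 (INT 1): INT 1 arrives: push (MAIN, PC=5), enter IRQ1 at PC=0 (depth now 1)
Event 20 (EXEC): [IRQ1] PC=0: INC 1 -> ACC=19
Event 21 (EXEC): [IRQ1] PC=1: INC 3 -> ACC=22
Event 22 (EXEC): [IRQ1] PC=2: DEC 4 -> ACC=18
Event 23 (EXEC): [IRQ1] PC=3: IRET -> resume MAIN at PC=5 (depth now 0)
Event 24 (EXEC): [MAIN] PC=5: NOP
Event 25 (EXEC): [MAIN] PC=6: HALT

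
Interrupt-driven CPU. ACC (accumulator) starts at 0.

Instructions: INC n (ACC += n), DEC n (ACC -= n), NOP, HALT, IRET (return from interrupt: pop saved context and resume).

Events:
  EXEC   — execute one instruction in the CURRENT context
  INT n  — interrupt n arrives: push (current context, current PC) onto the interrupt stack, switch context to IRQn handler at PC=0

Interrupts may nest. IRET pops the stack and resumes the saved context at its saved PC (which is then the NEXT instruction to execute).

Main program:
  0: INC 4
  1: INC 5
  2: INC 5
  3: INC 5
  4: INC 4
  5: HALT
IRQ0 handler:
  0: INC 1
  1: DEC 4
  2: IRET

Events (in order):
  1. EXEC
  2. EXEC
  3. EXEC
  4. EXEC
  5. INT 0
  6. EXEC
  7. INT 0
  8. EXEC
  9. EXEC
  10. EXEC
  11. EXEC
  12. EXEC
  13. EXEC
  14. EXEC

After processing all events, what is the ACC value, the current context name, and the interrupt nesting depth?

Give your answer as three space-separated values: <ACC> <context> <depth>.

Answer: 17 MAIN 0

Derivation:
Event 1 (EXEC): [MAIN] PC=0: INC 4 -> ACC=4
Event 2 (EXEC): [MAIN] PC=1: INC 5 -> ACC=9
Event 3 (EXEC): [MAIN] PC=2: INC 5 -> ACC=14
Event 4 (EXEC): [MAIN] PC=3: INC 5 -> ACC=19
Event 5 (INT 0): INT 0 arrives: push (MAIN, PC=4), enter IRQ0 at PC=0 (depth now 1)
Event 6 (EXEC): [IRQ0] PC=0: INC 1 -> ACC=20
Event 7 (INT 0): INT 0 arrives: push (IRQ0, PC=1), enter IRQ0 at PC=0 (depth now 2)
Event 8 (EXEC): [IRQ0] PC=0: INC 1 -> ACC=21
Event 9 (EXEC): [IRQ0] PC=1: DEC 4 -> ACC=17
Event 10 (EXEC): [IRQ0] PC=2: IRET -> resume IRQ0 at PC=1 (depth now 1)
Event 11 (EXEC): [IRQ0] PC=1: DEC 4 -> ACC=13
Event 12 (EXEC): [IRQ0] PC=2: IRET -> resume MAIN at PC=4 (depth now 0)
Event 13 (EXEC): [MAIN] PC=4: INC 4 -> ACC=17
Event 14 (EXEC): [MAIN] PC=5: HALT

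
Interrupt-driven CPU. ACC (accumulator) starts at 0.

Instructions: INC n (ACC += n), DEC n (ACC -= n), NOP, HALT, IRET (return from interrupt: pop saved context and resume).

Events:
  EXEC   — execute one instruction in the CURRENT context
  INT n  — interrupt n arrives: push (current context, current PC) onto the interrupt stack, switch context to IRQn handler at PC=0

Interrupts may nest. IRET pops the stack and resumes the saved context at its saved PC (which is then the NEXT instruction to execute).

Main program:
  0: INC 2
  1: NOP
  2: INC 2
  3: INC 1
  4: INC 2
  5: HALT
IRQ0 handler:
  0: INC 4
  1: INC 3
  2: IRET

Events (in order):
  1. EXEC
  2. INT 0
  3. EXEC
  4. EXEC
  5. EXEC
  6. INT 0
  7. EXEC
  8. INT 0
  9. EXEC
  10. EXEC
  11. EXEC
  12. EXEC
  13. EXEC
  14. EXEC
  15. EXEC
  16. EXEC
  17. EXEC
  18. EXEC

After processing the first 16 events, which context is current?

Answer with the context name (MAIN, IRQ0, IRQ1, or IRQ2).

Answer: MAIN

Derivation:
Event 1 (EXEC): [MAIN] PC=0: INC 2 -> ACC=2
Event 2 (INT 0): INT 0 arrives: push (MAIN, PC=1), enter IRQ0 at PC=0 (depth now 1)
Event 3 (EXEC): [IRQ0] PC=0: INC 4 -> ACC=6
Event 4 (EXEC): [IRQ0] PC=1: INC 3 -> ACC=9
Event 5 (EXEC): [IRQ0] PC=2: IRET -> resume MAIN at PC=1 (depth now 0)
Event 6 (INT 0): INT 0 arrives: push (MAIN, PC=1), enter IRQ0 at PC=0 (depth now 1)
Event 7 (EXEC): [IRQ0] PC=0: INC 4 -> ACC=13
Event 8 (INT 0): INT 0 arrives: push (IRQ0, PC=1), enter IRQ0 at PC=0 (depth now 2)
Event 9 (EXEC): [IRQ0] PC=0: INC 4 -> ACC=17
Event 10 (EXEC): [IRQ0] PC=1: INC 3 -> ACC=20
Event 11 (EXEC): [IRQ0] PC=2: IRET -> resume IRQ0 at PC=1 (depth now 1)
Event 12 (EXEC): [IRQ0] PC=1: INC 3 -> ACC=23
Event 13 (EXEC): [IRQ0] PC=2: IRET -> resume MAIN at PC=1 (depth now 0)
Event 14 (EXEC): [MAIN] PC=1: NOP
Event 15 (EXEC): [MAIN] PC=2: INC 2 -> ACC=25
Event 16 (EXEC): [MAIN] PC=3: INC 1 -> ACC=26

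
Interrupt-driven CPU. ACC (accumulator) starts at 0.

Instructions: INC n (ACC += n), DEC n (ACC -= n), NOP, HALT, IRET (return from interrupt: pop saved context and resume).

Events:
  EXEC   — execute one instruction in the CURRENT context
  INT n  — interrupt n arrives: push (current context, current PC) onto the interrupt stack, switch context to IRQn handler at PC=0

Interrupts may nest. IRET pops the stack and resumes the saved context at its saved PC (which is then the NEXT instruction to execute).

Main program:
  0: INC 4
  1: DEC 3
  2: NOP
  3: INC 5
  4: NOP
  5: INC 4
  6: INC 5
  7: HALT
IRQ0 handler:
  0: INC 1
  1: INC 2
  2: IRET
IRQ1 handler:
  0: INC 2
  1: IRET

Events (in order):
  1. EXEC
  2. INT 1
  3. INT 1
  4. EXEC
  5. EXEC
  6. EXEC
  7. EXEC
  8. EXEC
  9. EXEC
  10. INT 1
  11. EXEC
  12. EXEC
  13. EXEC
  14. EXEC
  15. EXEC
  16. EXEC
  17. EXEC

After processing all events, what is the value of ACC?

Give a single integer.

Answer: 21

Derivation:
Event 1 (EXEC): [MAIN] PC=0: INC 4 -> ACC=4
Event 2 (INT 1): INT 1 arrives: push (MAIN, PC=1), enter IRQ1 at PC=0 (depth now 1)
Event 3 (INT 1): INT 1 arrives: push (IRQ1, PC=0), enter IRQ1 at PC=0 (depth now 2)
Event 4 (EXEC): [IRQ1] PC=0: INC 2 -> ACC=6
Event 5 (EXEC): [IRQ1] PC=1: IRET -> resume IRQ1 at PC=0 (depth now 1)
Event 6 (EXEC): [IRQ1] PC=0: INC 2 -> ACC=8
Event 7 (EXEC): [IRQ1] PC=1: IRET -> resume MAIN at PC=1 (depth now 0)
Event 8 (EXEC): [MAIN] PC=1: DEC 3 -> ACC=5
Event 9 (EXEC): [MAIN] PC=2: NOP
Event 10 (INT 1): INT 1 arrives: push (MAIN, PC=3), enter IRQ1 at PC=0 (depth now 1)
Event 11 (EXEC): [IRQ1] PC=0: INC 2 -> ACC=7
Event 12 (EXEC): [IRQ1] PC=1: IRET -> resume MAIN at PC=3 (depth now 0)
Event 13 (EXEC): [MAIN] PC=3: INC 5 -> ACC=12
Event 14 (EXEC): [MAIN] PC=4: NOP
Event 15 (EXEC): [MAIN] PC=5: INC 4 -> ACC=16
Event 16 (EXEC): [MAIN] PC=6: INC 5 -> ACC=21
Event 17 (EXEC): [MAIN] PC=7: HALT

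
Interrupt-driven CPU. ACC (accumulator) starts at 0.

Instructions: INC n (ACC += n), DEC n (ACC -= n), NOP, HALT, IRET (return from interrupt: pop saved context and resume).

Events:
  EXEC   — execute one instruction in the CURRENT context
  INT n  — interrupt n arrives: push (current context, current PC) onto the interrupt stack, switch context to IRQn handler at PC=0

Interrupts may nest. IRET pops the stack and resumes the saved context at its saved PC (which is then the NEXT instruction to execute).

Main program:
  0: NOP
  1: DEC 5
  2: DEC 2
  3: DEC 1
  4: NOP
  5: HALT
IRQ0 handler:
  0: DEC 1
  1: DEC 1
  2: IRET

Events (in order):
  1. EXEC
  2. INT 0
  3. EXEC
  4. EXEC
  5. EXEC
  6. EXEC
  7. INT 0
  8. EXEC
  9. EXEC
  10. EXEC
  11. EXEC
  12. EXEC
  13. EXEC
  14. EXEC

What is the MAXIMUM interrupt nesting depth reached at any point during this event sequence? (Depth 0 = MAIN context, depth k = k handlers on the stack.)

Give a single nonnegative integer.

Answer: 1

Derivation:
Event 1 (EXEC): [MAIN] PC=0: NOP [depth=0]
Event 2 (INT 0): INT 0 arrives: push (MAIN, PC=1), enter IRQ0 at PC=0 (depth now 1) [depth=1]
Event 3 (EXEC): [IRQ0] PC=0: DEC 1 -> ACC=-1 [depth=1]
Event 4 (EXEC): [IRQ0] PC=1: DEC 1 -> ACC=-2 [depth=1]
Event 5 (EXEC): [IRQ0] PC=2: IRET -> resume MAIN at PC=1 (depth now 0) [depth=0]
Event 6 (EXEC): [MAIN] PC=1: DEC 5 -> ACC=-7 [depth=0]
Event 7 (INT 0): INT 0 arrives: push (MAIN, PC=2), enter IRQ0 at PC=0 (depth now 1) [depth=1]
Event 8 (EXEC): [IRQ0] PC=0: DEC 1 -> ACC=-8 [depth=1]
Event 9 (EXEC): [IRQ0] PC=1: DEC 1 -> ACC=-9 [depth=1]
Event 10 (EXEC): [IRQ0] PC=2: IRET -> resume MAIN at PC=2 (depth now 0) [depth=0]
Event 11 (EXEC): [MAIN] PC=2: DEC 2 -> ACC=-11 [depth=0]
Event 12 (EXEC): [MAIN] PC=3: DEC 1 -> ACC=-12 [depth=0]
Event 13 (EXEC): [MAIN] PC=4: NOP [depth=0]
Event 14 (EXEC): [MAIN] PC=5: HALT [depth=0]
Max depth observed: 1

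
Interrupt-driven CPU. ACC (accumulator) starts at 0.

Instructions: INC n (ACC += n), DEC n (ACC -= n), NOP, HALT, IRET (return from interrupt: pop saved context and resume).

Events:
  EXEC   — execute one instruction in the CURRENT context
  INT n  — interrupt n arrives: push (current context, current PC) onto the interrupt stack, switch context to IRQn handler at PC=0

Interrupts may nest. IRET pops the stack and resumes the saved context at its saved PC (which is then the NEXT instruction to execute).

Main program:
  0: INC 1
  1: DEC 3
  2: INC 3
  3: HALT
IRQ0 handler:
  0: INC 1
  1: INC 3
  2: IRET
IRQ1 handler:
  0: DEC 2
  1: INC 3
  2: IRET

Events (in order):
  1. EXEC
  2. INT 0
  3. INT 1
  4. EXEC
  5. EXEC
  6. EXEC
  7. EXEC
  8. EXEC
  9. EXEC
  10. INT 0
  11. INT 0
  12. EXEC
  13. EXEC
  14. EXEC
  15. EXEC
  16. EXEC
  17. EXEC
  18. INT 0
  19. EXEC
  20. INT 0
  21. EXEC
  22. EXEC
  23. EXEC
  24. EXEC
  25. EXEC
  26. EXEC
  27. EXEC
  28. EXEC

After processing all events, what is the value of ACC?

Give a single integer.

Answer: 22

Derivation:
Event 1 (EXEC): [MAIN] PC=0: INC 1 -> ACC=1
Event 2 (INT 0): INT 0 arrives: push (MAIN, PC=1), enter IRQ0 at PC=0 (depth now 1)
Event 3 (INT 1): INT 1 arrives: push (IRQ0, PC=0), enter IRQ1 at PC=0 (depth now 2)
Event 4 (EXEC): [IRQ1] PC=0: DEC 2 -> ACC=-1
Event 5 (EXEC): [IRQ1] PC=1: INC 3 -> ACC=2
Event 6 (EXEC): [IRQ1] PC=2: IRET -> resume IRQ0 at PC=0 (depth now 1)
Event 7 (EXEC): [IRQ0] PC=0: INC 1 -> ACC=3
Event 8 (EXEC): [IRQ0] PC=1: INC 3 -> ACC=6
Event 9 (EXEC): [IRQ0] PC=2: IRET -> resume MAIN at PC=1 (depth now 0)
Event 10 (INT 0): INT 0 arrives: push (MAIN, PC=1), enter IRQ0 at PC=0 (depth now 1)
Event 11 (INT 0): INT 0 arrives: push (IRQ0, PC=0), enter IRQ0 at PC=0 (depth now 2)
Event 12 (EXEC): [IRQ0] PC=0: INC 1 -> ACC=7
Event 13 (EXEC): [IRQ0] PC=1: INC 3 -> ACC=10
Event 14 (EXEC): [IRQ0] PC=2: IRET -> resume IRQ0 at PC=0 (depth now 1)
Event 15 (EXEC): [IRQ0] PC=0: INC 1 -> ACC=11
Event 16 (EXEC): [IRQ0] PC=1: INC 3 -> ACC=14
Event 17 (EXEC): [IRQ0] PC=2: IRET -> resume MAIN at PC=1 (depth now 0)
Event 18 (INT 0): INT 0 arrives: push (MAIN, PC=1), enter IRQ0 at PC=0 (depth now 1)
Event 19 (EXEC): [IRQ0] PC=0: INC 1 -> ACC=15
Event 20 (INT 0): INT 0 arrives: push (IRQ0, PC=1), enter IRQ0 at PC=0 (depth now 2)
Event 21 (EXEC): [IRQ0] PC=0: INC 1 -> ACC=16
Event 22 (EXEC): [IRQ0] PC=1: INC 3 -> ACC=19
Event 23 (EXEC): [IRQ0] PC=2: IRET -> resume IRQ0 at PC=1 (depth now 1)
Event 24 (EXEC): [IRQ0] PC=1: INC 3 -> ACC=22
Event 25 (EXEC): [IRQ0] PC=2: IRET -> resume MAIN at PC=1 (depth now 0)
Event 26 (EXEC): [MAIN] PC=1: DEC 3 -> ACC=19
Event 27 (EXEC): [MAIN] PC=2: INC 3 -> ACC=22
Event 28 (EXEC): [MAIN] PC=3: HALT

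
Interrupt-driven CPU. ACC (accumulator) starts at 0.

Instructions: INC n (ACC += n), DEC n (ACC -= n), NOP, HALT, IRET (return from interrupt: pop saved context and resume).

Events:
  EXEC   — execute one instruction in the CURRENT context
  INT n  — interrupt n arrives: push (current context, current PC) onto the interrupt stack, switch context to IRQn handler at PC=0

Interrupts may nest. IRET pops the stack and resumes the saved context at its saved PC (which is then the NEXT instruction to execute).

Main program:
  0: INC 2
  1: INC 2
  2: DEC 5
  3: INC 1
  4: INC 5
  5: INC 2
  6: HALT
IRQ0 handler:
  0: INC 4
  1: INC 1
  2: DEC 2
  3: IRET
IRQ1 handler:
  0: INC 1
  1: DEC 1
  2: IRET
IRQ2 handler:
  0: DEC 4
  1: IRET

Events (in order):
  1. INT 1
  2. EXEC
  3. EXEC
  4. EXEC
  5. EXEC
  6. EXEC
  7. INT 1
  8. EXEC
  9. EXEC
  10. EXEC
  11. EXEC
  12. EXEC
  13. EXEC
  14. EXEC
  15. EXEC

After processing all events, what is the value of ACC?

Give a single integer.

Answer: 7

Derivation:
Event 1 (INT 1): INT 1 arrives: push (MAIN, PC=0), enter IRQ1 at PC=0 (depth now 1)
Event 2 (EXEC): [IRQ1] PC=0: INC 1 -> ACC=1
Event 3 (EXEC): [IRQ1] PC=1: DEC 1 -> ACC=0
Event 4 (EXEC): [IRQ1] PC=2: IRET -> resume MAIN at PC=0 (depth now 0)
Event 5 (EXEC): [MAIN] PC=0: INC 2 -> ACC=2
Event 6 (EXEC): [MAIN] PC=1: INC 2 -> ACC=4
Event 7 (INT 1): INT 1 arrives: push (MAIN, PC=2), enter IRQ1 at PC=0 (depth now 1)
Event 8 (EXEC): [IRQ1] PC=0: INC 1 -> ACC=5
Event 9 (EXEC): [IRQ1] PC=1: DEC 1 -> ACC=4
Event 10 (EXEC): [IRQ1] PC=2: IRET -> resume MAIN at PC=2 (depth now 0)
Event 11 (EXEC): [MAIN] PC=2: DEC 5 -> ACC=-1
Event 12 (EXEC): [MAIN] PC=3: INC 1 -> ACC=0
Event 13 (EXEC): [MAIN] PC=4: INC 5 -> ACC=5
Event 14 (EXEC): [MAIN] PC=5: INC 2 -> ACC=7
Event 15 (EXEC): [MAIN] PC=6: HALT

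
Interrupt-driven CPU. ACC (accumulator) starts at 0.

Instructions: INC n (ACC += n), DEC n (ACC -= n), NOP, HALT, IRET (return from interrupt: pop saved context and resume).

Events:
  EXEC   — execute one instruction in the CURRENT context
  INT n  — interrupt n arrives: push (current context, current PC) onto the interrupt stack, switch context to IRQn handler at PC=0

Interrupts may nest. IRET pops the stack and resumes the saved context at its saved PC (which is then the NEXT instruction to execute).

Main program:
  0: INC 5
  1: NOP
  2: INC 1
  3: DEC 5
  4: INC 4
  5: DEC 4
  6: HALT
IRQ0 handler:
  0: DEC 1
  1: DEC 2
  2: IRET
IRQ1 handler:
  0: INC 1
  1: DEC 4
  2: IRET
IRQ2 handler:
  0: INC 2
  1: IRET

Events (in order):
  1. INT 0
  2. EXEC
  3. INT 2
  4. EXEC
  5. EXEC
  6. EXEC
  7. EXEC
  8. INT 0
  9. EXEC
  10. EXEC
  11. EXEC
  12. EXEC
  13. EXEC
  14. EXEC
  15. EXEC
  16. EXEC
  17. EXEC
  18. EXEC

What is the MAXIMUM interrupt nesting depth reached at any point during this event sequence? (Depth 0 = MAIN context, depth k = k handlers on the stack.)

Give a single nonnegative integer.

Event 1 (INT 0): INT 0 arrives: push (MAIN, PC=0), enter IRQ0 at PC=0 (depth now 1) [depth=1]
Event 2 (EXEC): [IRQ0] PC=0: DEC 1 -> ACC=-1 [depth=1]
Event 3 (INT 2): INT 2 arrives: push (IRQ0, PC=1), enter IRQ2 at PC=0 (depth now 2) [depth=2]
Event 4 (EXEC): [IRQ2] PC=0: INC 2 -> ACC=1 [depth=2]
Event 5 (EXEC): [IRQ2] PC=1: IRET -> resume IRQ0 at PC=1 (depth now 1) [depth=1]
Event 6 (EXEC): [IRQ0] PC=1: DEC 2 -> ACC=-1 [depth=1]
Event 7 (EXEC): [IRQ0] PC=2: IRET -> resume MAIN at PC=0 (depth now 0) [depth=0]
Event 8 (INT 0): INT 0 arrives: push (MAIN, PC=0), enter IRQ0 at PC=0 (depth now 1) [depth=1]
Event 9 (EXEC): [IRQ0] PC=0: DEC 1 -> ACC=-2 [depth=1]
Event 10 (EXEC): [IRQ0] PC=1: DEC 2 -> ACC=-4 [depth=1]
Event 11 (EXEC): [IRQ0] PC=2: IRET -> resume MAIN at PC=0 (depth now 0) [depth=0]
Event 12 (EXEC): [MAIN] PC=0: INC 5 -> ACC=1 [depth=0]
Event 13 (EXEC): [MAIN] PC=1: NOP [depth=0]
Event 14 (EXEC): [MAIN] PC=2: INC 1 -> ACC=2 [depth=0]
Event 15 (EXEC): [MAIN] PC=3: DEC 5 -> ACC=-3 [depth=0]
Event 16 (EXEC): [MAIN] PC=4: INC 4 -> ACC=1 [depth=0]
Event 17 (EXEC): [MAIN] PC=5: DEC 4 -> ACC=-3 [depth=0]
Event 18 (EXEC): [MAIN] PC=6: HALT [depth=0]
Max depth observed: 2

Answer: 2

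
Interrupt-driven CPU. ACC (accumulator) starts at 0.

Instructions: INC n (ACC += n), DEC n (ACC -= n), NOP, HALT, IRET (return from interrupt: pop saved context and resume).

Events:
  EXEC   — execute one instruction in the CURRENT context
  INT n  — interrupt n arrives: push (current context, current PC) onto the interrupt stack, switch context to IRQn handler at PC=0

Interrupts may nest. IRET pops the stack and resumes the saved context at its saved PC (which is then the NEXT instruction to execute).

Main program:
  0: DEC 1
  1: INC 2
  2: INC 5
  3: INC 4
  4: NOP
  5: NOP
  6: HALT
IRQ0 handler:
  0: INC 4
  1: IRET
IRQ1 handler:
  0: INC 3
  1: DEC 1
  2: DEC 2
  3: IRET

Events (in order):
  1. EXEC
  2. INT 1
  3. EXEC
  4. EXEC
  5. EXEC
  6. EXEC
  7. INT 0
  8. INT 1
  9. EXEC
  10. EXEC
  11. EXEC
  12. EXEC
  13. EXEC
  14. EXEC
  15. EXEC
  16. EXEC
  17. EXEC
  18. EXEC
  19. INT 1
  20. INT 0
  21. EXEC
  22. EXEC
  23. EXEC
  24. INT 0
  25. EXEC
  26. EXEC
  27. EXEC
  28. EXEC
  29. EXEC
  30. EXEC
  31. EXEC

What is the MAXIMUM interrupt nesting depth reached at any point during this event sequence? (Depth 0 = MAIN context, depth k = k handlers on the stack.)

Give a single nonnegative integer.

Event 1 (EXEC): [MAIN] PC=0: DEC 1 -> ACC=-1 [depth=0]
Event 2 (INT 1): INT 1 arrives: push (MAIN, PC=1), enter IRQ1 at PC=0 (depth now 1) [depth=1]
Event 3 (EXEC): [IRQ1] PC=0: INC 3 -> ACC=2 [depth=1]
Event 4 (EXEC): [IRQ1] PC=1: DEC 1 -> ACC=1 [depth=1]
Event 5 (EXEC): [IRQ1] PC=2: DEC 2 -> ACC=-1 [depth=1]
Event 6 (EXEC): [IRQ1] PC=3: IRET -> resume MAIN at PC=1 (depth now 0) [depth=0]
Event 7 (INT 0): INT 0 arrives: push (MAIN, PC=1), enter IRQ0 at PC=0 (depth now 1) [depth=1]
Event 8 (INT 1): INT 1 arrives: push (IRQ0, PC=0), enter IRQ1 at PC=0 (depth now 2) [depth=2]
Event 9 (EXEC): [IRQ1] PC=0: INC 3 -> ACC=2 [depth=2]
Event 10 (EXEC): [IRQ1] PC=1: DEC 1 -> ACC=1 [depth=2]
Event 11 (EXEC): [IRQ1] PC=2: DEC 2 -> ACC=-1 [depth=2]
Event 12 (EXEC): [IRQ1] PC=3: IRET -> resume IRQ0 at PC=0 (depth now 1) [depth=1]
Event 13 (EXEC): [IRQ0] PC=0: INC 4 -> ACC=3 [depth=1]
Event 14 (EXEC): [IRQ0] PC=1: IRET -> resume MAIN at PC=1 (depth now 0) [depth=0]
Event 15 (EXEC): [MAIN] PC=1: INC 2 -> ACC=5 [depth=0]
Event 16 (EXEC): [MAIN] PC=2: INC 5 -> ACC=10 [depth=0]
Event 17 (EXEC): [MAIN] PC=3: INC 4 -> ACC=14 [depth=0]
Event 18 (EXEC): [MAIN] PC=4: NOP [depth=0]
Event 19 (INT 1): INT 1 arrives: push (MAIN, PC=5), enter IRQ1 at PC=0 (depth now 1) [depth=1]
Event 20 (INT 0): INT 0 arrives: push (IRQ1, PC=0), enter IRQ0 at PC=0 (depth now 2) [depth=2]
Event 21 (EXEC): [IRQ0] PC=0: INC 4 -> ACC=18 [depth=2]
Event 22 (EXEC): [IRQ0] PC=1: IRET -> resume IRQ1 at PC=0 (depth now 1) [depth=1]
Event 23 (EXEC): [IRQ1] PC=0: INC 3 -> ACC=21 [depth=1]
Event 24 (INT 0): INT 0 arrives: push (IRQ1, PC=1), enter IRQ0 at PC=0 (depth now 2) [depth=2]
Event 25 (EXEC): [IRQ0] PC=0: INC 4 -> ACC=25 [depth=2]
Event 26 (EXEC): [IRQ0] PC=1: IRET -> resume IRQ1 at PC=1 (depth now 1) [depth=1]
Event 27 (EXEC): [IRQ1] PC=1: DEC 1 -> ACC=24 [depth=1]
Event 28 (EXEC): [IRQ1] PC=2: DEC 2 -> ACC=22 [depth=1]
Event 29 (EXEC): [IRQ1] PC=3: IRET -> resume MAIN at PC=5 (depth now 0) [depth=0]
Event 30 (EXEC): [MAIN] PC=5: NOP [depth=0]
Event 31 (EXEC): [MAIN] PC=6: HALT [depth=0]
Max depth observed: 2

Answer: 2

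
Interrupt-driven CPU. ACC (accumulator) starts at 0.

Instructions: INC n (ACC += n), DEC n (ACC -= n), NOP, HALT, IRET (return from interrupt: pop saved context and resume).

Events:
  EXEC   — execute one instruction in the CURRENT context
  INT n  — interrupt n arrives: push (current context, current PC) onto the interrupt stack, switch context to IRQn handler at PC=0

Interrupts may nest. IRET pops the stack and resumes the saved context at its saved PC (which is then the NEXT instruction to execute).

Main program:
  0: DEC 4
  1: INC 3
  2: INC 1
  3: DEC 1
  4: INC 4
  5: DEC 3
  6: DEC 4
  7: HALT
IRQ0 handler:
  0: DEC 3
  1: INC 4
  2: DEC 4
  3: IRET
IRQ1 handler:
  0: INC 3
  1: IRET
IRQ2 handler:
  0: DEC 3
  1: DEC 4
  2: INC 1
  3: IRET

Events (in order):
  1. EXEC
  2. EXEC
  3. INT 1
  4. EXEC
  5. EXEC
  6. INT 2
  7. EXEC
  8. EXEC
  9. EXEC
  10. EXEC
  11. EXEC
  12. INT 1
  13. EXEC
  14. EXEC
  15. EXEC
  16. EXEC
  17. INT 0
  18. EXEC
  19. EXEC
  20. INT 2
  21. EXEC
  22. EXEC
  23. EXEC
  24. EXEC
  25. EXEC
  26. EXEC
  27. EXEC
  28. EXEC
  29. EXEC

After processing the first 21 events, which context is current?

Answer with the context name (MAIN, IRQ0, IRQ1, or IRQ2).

Event 1 (EXEC): [MAIN] PC=0: DEC 4 -> ACC=-4
Event 2 (EXEC): [MAIN] PC=1: INC 3 -> ACC=-1
Event 3 (INT 1): INT 1 arrives: push (MAIN, PC=2), enter IRQ1 at PC=0 (depth now 1)
Event 4 (EXEC): [IRQ1] PC=0: INC 3 -> ACC=2
Event 5 (EXEC): [IRQ1] PC=1: IRET -> resume MAIN at PC=2 (depth now 0)
Event 6 (INT 2): INT 2 arrives: push (MAIN, PC=2), enter IRQ2 at PC=0 (depth now 1)
Event 7 (EXEC): [IRQ2] PC=0: DEC 3 -> ACC=-1
Event 8 (EXEC): [IRQ2] PC=1: DEC 4 -> ACC=-5
Event 9 (EXEC): [IRQ2] PC=2: INC 1 -> ACC=-4
Event 10 (EXEC): [IRQ2] PC=3: IRET -> resume MAIN at PC=2 (depth now 0)
Event 11 (EXEC): [MAIN] PC=2: INC 1 -> ACC=-3
Event 12 (INT 1): INT 1 arrives: push (MAIN, PC=3), enter IRQ1 at PC=0 (depth now 1)
Event 13 (EXEC): [IRQ1] PC=0: INC 3 -> ACC=0
Event 14 (EXEC): [IRQ1] PC=1: IRET -> resume MAIN at PC=3 (depth now 0)
Event 15 (EXEC): [MAIN] PC=3: DEC 1 -> ACC=-1
Event 16 (EXEC): [MAIN] PC=4: INC 4 -> ACC=3
Event 17 (INT 0): INT 0 arrives: push (MAIN, PC=5), enter IRQ0 at PC=0 (depth now 1)
Event 18 (EXEC): [IRQ0] PC=0: DEC 3 -> ACC=0
Event 19 (EXEC): [IRQ0] PC=1: INC 4 -> ACC=4
Event 20 (INT 2): INT 2 arrives: push (IRQ0, PC=2), enter IRQ2 at PC=0 (depth now 2)
Event 21 (EXEC): [IRQ2] PC=0: DEC 3 -> ACC=1

Answer: IRQ2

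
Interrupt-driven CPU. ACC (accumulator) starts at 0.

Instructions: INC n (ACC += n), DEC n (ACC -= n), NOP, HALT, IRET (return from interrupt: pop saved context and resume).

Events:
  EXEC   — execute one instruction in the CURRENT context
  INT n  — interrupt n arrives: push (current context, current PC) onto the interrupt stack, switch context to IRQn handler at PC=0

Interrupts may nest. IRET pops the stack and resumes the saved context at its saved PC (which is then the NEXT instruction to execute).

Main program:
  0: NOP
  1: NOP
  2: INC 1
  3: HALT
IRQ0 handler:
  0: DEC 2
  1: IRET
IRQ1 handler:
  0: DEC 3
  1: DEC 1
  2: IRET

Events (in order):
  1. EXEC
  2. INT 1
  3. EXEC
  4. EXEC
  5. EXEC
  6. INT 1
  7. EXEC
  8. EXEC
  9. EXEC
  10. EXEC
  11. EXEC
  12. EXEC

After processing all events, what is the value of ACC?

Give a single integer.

Event 1 (EXEC): [MAIN] PC=0: NOP
Event 2 (INT 1): INT 1 arrives: push (MAIN, PC=1), enter IRQ1 at PC=0 (depth now 1)
Event 3 (EXEC): [IRQ1] PC=0: DEC 3 -> ACC=-3
Event 4 (EXEC): [IRQ1] PC=1: DEC 1 -> ACC=-4
Event 5 (EXEC): [IRQ1] PC=2: IRET -> resume MAIN at PC=1 (depth now 0)
Event 6 (INT 1): INT 1 arrives: push (MAIN, PC=1), enter IRQ1 at PC=0 (depth now 1)
Event 7 (EXEC): [IRQ1] PC=0: DEC 3 -> ACC=-7
Event 8 (EXEC): [IRQ1] PC=1: DEC 1 -> ACC=-8
Event 9 (EXEC): [IRQ1] PC=2: IRET -> resume MAIN at PC=1 (depth now 0)
Event 10 (EXEC): [MAIN] PC=1: NOP
Event 11 (EXEC): [MAIN] PC=2: INC 1 -> ACC=-7
Event 12 (EXEC): [MAIN] PC=3: HALT

Answer: -7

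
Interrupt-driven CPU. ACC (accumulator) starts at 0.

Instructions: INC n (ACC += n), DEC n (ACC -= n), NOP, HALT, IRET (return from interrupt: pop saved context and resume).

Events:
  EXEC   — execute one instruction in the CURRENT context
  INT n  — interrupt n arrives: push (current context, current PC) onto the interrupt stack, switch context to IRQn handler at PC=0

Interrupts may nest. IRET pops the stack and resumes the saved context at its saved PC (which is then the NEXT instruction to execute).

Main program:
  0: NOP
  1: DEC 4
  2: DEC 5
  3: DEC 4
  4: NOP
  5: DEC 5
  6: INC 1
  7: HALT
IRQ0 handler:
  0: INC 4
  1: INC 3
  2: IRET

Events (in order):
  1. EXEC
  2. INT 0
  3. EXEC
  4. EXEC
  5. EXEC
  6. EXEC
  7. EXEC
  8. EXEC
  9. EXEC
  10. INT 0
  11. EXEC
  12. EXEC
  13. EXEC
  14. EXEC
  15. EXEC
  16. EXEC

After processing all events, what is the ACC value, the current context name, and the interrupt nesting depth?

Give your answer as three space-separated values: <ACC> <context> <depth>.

Event 1 (EXEC): [MAIN] PC=0: NOP
Event 2 (INT 0): INT 0 arrives: push (MAIN, PC=1), enter IRQ0 at PC=0 (depth now 1)
Event 3 (EXEC): [IRQ0] PC=0: INC 4 -> ACC=4
Event 4 (EXEC): [IRQ0] PC=1: INC 3 -> ACC=7
Event 5 (EXEC): [IRQ0] PC=2: IRET -> resume MAIN at PC=1 (depth now 0)
Event 6 (EXEC): [MAIN] PC=1: DEC 4 -> ACC=3
Event 7 (EXEC): [MAIN] PC=2: DEC 5 -> ACC=-2
Event 8 (EXEC): [MAIN] PC=3: DEC 4 -> ACC=-6
Event 9 (EXEC): [MAIN] PC=4: NOP
Event 10 (INT 0): INT 0 arrives: push (MAIN, PC=5), enter IRQ0 at PC=0 (depth now 1)
Event 11 (EXEC): [IRQ0] PC=0: INC 4 -> ACC=-2
Event 12 (EXEC): [IRQ0] PC=1: INC 3 -> ACC=1
Event 13 (EXEC): [IRQ0] PC=2: IRET -> resume MAIN at PC=5 (depth now 0)
Event 14 (EXEC): [MAIN] PC=5: DEC 5 -> ACC=-4
Event 15 (EXEC): [MAIN] PC=6: INC 1 -> ACC=-3
Event 16 (EXEC): [MAIN] PC=7: HALT

Answer: -3 MAIN 0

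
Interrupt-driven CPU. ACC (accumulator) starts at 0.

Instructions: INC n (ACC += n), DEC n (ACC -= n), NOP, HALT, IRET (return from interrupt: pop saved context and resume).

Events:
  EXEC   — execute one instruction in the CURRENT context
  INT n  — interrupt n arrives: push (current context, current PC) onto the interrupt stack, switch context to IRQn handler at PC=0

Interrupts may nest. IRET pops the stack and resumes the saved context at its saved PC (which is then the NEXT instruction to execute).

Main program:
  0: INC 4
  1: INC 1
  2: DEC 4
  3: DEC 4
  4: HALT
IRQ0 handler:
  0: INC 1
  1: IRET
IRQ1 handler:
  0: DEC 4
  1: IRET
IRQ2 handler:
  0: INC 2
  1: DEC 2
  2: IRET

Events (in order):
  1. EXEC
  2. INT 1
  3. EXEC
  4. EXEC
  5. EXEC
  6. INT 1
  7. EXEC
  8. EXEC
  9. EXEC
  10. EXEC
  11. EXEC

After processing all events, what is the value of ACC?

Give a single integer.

Event 1 (EXEC): [MAIN] PC=0: INC 4 -> ACC=4
Event 2 (INT 1): INT 1 arrives: push (MAIN, PC=1), enter IRQ1 at PC=0 (depth now 1)
Event 3 (EXEC): [IRQ1] PC=0: DEC 4 -> ACC=0
Event 4 (EXEC): [IRQ1] PC=1: IRET -> resume MAIN at PC=1 (depth now 0)
Event 5 (EXEC): [MAIN] PC=1: INC 1 -> ACC=1
Event 6 (INT 1): INT 1 arrives: push (MAIN, PC=2), enter IRQ1 at PC=0 (depth now 1)
Event 7 (EXEC): [IRQ1] PC=0: DEC 4 -> ACC=-3
Event 8 (EXEC): [IRQ1] PC=1: IRET -> resume MAIN at PC=2 (depth now 0)
Event 9 (EXEC): [MAIN] PC=2: DEC 4 -> ACC=-7
Event 10 (EXEC): [MAIN] PC=3: DEC 4 -> ACC=-11
Event 11 (EXEC): [MAIN] PC=4: HALT

Answer: -11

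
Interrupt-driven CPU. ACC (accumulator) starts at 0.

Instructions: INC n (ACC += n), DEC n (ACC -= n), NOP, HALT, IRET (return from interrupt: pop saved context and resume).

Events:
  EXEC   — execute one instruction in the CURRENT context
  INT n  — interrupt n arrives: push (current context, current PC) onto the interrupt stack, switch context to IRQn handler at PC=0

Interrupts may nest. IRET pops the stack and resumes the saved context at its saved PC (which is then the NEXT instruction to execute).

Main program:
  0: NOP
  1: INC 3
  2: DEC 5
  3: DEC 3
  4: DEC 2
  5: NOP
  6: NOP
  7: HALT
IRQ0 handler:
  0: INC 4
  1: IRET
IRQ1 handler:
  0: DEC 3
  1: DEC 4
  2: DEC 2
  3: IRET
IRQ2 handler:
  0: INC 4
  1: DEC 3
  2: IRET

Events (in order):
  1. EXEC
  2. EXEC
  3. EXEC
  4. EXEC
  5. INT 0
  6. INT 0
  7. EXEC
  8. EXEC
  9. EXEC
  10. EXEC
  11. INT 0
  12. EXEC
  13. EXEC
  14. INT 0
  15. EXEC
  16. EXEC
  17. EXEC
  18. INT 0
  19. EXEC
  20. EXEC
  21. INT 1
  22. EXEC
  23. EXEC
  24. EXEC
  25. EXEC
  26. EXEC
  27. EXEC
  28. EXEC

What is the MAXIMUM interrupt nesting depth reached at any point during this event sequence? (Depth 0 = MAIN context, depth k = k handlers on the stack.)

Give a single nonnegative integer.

Event 1 (EXEC): [MAIN] PC=0: NOP [depth=0]
Event 2 (EXEC): [MAIN] PC=1: INC 3 -> ACC=3 [depth=0]
Event 3 (EXEC): [MAIN] PC=2: DEC 5 -> ACC=-2 [depth=0]
Event 4 (EXEC): [MAIN] PC=3: DEC 3 -> ACC=-5 [depth=0]
Event 5 (INT 0): INT 0 arrives: push (MAIN, PC=4), enter IRQ0 at PC=0 (depth now 1) [depth=1]
Event 6 (INT 0): INT 0 arrives: push (IRQ0, PC=0), enter IRQ0 at PC=0 (depth now 2) [depth=2]
Event 7 (EXEC): [IRQ0] PC=0: INC 4 -> ACC=-1 [depth=2]
Event 8 (EXEC): [IRQ0] PC=1: IRET -> resume IRQ0 at PC=0 (depth now 1) [depth=1]
Event 9 (EXEC): [IRQ0] PC=0: INC 4 -> ACC=3 [depth=1]
Event 10 (EXEC): [IRQ0] PC=1: IRET -> resume MAIN at PC=4 (depth now 0) [depth=0]
Event 11 (INT 0): INT 0 arrives: push (MAIN, PC=4), enter IRQ0 at PC=0 (depth now 1) [depth=1]
Event 12 (EXEC): [IRQ0] PC=0: INC 4 -> ACC=7 [depth=1]
Event 13 (EXEC): [IRQ0] PC=1: IRET -> resume MAIN at PC=4 (depth now 0) [depth=0]
Event 14 (INT 0): INT 0 arrives: push (MAIN, PC=4), enter IRQ0 at PC=0 (depth now 1) [depth=1]
Event 15 (EXEC): [IRQ0] PC=0: INC 4 -> ACC=11 [depth=1]
Event 16 (EXEC): [IRQ0] PC=1: IRET -> resume MAIN at PC=4 (depth now 0) [depth=0]
Event 17 (EXEC): [MAIN] PC=4: DEC 2 -> ACC=9 [depth=0]
Event 18 (INT 0): INT 0 arrives: push (MAIN, PC=5), enter IRQ0 at PC=0 (depth now 1) [depth=1]
Event 19 (EXEC): [IRQ0] PC=0: INC 4 -> ACC=13 [depth=1]
Event 20 (EXEC): [IRQ0] PC=1: IRET -> resume MAIN at PC=5 (depth now 0) [depth=0]
Event 21 (INT 1): INT 1 arrives: push (MAIN, PC=5), enter IRQ1 at PC=0 (depth now 1) [depth=1]
Event 22 (EXEC): [IRQ1] PC=0: DEC 3 -> ACC=10 [depth=1]
Event 23 (EXEC): [IRQ1] PC=1: DEC 4 -> ACC=6 [depth=1]
Event 24 (EXEC): [IRQ1] PC=2: DEC 2 -> ACC=4 [depth=1]
Event 25 (EXEC): [IRQ1] PC=3: IRET -> resume MAIN at PC=5 (depth now 0) [depth=0]
Event 26 (EXEC): [MAIN] PC=5: NOP [depth=0]
Event 27 (EXEC): [MAIN] PC=6: NOP [depth=0]
Event 28 (EXEC): [MAIN] PC=7: HALT [depth=0]
Max depth observed: 2

Answer: 2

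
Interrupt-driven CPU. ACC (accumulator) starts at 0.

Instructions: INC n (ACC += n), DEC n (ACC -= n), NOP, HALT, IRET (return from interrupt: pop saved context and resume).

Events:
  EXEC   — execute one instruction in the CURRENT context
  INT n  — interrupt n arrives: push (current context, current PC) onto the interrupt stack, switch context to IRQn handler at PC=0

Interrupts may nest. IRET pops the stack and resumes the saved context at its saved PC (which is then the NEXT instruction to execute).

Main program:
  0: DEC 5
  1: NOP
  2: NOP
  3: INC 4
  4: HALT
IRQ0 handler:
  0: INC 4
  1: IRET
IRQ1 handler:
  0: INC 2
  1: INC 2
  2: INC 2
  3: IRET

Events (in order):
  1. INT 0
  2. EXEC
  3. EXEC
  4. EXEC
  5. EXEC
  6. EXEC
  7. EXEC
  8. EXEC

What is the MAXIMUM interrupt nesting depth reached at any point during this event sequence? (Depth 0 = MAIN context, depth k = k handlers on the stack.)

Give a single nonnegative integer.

Event 1 (INT 0): INT 0 arrives: push (MAIN, PC=0), enter IRQ0 at PC=0 (depth now 1) [depth=1]
Event 2 (EXEC): [IRQ0] PC=0: INC 4 -> ACC=4 [depth=1]
Event 3 (EXEC): [IRQ0] PC=1: IRET -> resume MAIN at PC=0 (depth now 0) [depth=0]
Event 4 (EXEC): [MAIN] PC=0: DEC 5 -> ACC=-1 [depth=0]
Event 5 (EXEC): [MAIN] PC=1: NOP [depth=0]
Event 6 (EXEC): [MAIN] PC=2: NOP [depth=0]
Event 7 (EXEC): [MAIN] PC=3: INC 4 -> ACC=3 [depth=0]
Event 8 (EXEC): [MAIN] PC=4: HALT [depth=0]
Max depth observed: 1

Answer: 1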